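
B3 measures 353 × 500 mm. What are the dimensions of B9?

B4: ⌊500/2⌋ × 353 = 250 × 353 mm
B5: ⌊353/2⌋ × 250 = 176 × 250 mm
B6: ⌊250/2⌋ × 176 = 125 × 176 mm
B7: ⌊176/2⌋ × 125 = 88 × 125 mm
B8: ⌊125/2⌋ × 88 = 62 × 88 mm
B9: ⌊88/2⌋ × 62 = 44 × 62 mm

44 × 62 mm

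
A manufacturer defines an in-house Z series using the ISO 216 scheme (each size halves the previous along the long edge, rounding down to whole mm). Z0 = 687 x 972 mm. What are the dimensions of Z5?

Z1 = 486 × 687 mm (from Z0 by 1 halving).
Z2: ⌊687/2⌋ × 486 = 343 × 486 mm
Z3: ⌊486/2⌋ × 343 = 243 × 343 mm
Z4: ⌊343/2⌋ × 243 = 171 × 243 mm
Z5: ⌊243/2⌋ × 171 = 121 × 171 mm

121 × 171 mm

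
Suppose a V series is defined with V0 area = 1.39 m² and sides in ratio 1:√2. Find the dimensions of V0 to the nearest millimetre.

Let the short side be w mm. Then w · w√2 = 1.39 m² = 1,390,000 mm².
w² = 1,390,000/√2, so w ≈ 991.4 mm; long side = w√2 ≈ 1402.1 mm.

991 × 1402 mm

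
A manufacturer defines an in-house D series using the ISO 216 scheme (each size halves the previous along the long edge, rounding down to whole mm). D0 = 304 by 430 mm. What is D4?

D1: ⌊430/2⌋ × 304 = 215 × 304 mm
D2: ⌊304/2⌋ × 215 = 152 × 215 mm
D3: ⌊215/2⌋ × 152 = 107 × 152 mm
D4: ⌊152/2⌋ × 107 = 76 × 107 mm

76 × 107 mm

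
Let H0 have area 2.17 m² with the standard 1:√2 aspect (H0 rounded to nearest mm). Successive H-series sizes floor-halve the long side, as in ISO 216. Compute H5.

Let H0's short side be w mm. w · w√2 = 2.17 m² = 2,170,000 mm², so w ≈ 1238.7 mm and w√2 ≈ 1751.8 mm → H0 = 1239 × 1752 mm.
H1: ⌊1752/2⌋ × 1239 = 876 × 1239 mm
H2: ⌊1239/2⌋ × 876 = 619 × 876 mm
H3: ⌊876/2⌋ × 619 = 438 × 619 mm
H4: ⌊619/2⌋ × 438 = 309 × 438 mm
H5: ⌊438/2⌋ × 309 = 219 × 309 mm

219 × 309 mm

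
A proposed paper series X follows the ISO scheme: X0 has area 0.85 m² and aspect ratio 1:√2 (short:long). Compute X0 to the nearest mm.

775 × 1096 mm

Let the short side be w mm. Then w · w√2 = 0.85 m² = 850,000 mm².
w² = 850,000/√2, so w ≈ 775.3 mm; long side = w√2 ≈ 1096.4 mm.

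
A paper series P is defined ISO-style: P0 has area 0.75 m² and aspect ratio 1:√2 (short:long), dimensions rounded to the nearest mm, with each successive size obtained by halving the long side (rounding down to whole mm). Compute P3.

257 × 364 mm

Let P0's short side be w mm. w · w√2 = 0.75 m² = 750,000 mm², so w ≈ 728.2 mm and w√2 ≈ 1029.9 mm → P0 = 728 × 1030 mm.
P1: ⌊1030/2⌋ × 728 = 515 × 728 mm
P2: ⌊728/2⌋ × 515 = 364 × 515 mm
P3: ⌊515/2⌋ × 364 = 257 × 364 mm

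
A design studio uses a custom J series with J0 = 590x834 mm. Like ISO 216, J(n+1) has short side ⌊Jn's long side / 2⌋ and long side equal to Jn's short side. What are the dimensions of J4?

147 × 208 mm

J1: ⌊834/2⌋ × 590 = 417 × 590 mm
J2: ⌊590/2⌋ × 417 = 295 × 417 mm
J3: ⌊417/2⌋ × 295 = 208 × 295 mm
J4: ⌊295/2⌋ × 208 = 147 × 208 mm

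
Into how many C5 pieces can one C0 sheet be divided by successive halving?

32

C0 = 917 × 1297 mm; C5 = 162 × 229 mm.
Each halving step doubles the count; 5 steps from C0 to C5.
2^5 = 32.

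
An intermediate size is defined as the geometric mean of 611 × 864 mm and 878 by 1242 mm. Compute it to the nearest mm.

Short side: √(611 · 878) = √536458 ≈ 732.4 → 732 mm
Long side: √(864 · 1242) = √1073088 ≈ 1035.9 → 1036 mm

732 × 1036 mm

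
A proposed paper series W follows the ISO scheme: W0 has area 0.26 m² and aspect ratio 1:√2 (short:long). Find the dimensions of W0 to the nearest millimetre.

Let the short side be w mm. Then w · w√2 = 0.26 m² = 260,000 mm².
w² = 260,000/√2, so w ≈ 428.8 mm; long side = w√2 ≈ 606.4 mm.

429 × 606 mm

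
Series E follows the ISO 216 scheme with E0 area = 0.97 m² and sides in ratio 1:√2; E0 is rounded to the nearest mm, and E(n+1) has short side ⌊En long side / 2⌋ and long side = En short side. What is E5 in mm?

Let E0's short side be w mm. w · w√2 = 0.97 m² = 970,000 mm², so w ≈ 828.2 mm and w√2 ≈ 1171.2 mm → E0 = 828 × 1171 mm.
E1: ⌊1171/2⌋ × 828 = 585 × 828 mm
E2: ⌊828/2⌋ × 585 = 414 × 585 mm
E3: ⌊585/2⌋ × 414 = 292 × 414 mm
E4: ⌊414/2⌋ × 292 = 207 × 292 mm
E5: ⌊292/2⌋ × 207 = 146 × 207 mm

146 × 207 mm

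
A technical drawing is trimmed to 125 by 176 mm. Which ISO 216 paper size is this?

B6 (125 × 176 mm)

Aspect ratio 176/125 ≈ 1.408 — close to the ISO √2 ≈ 1.414.
In the B-series (B0 = 1000 × 1414 mm): B6 = 125 × 176 mm.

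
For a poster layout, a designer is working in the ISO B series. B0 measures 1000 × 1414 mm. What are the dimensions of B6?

B1: ⌊1414/2⌋ × 1000 = 707 × 1000 mm
B2: ⌊1000/2⌋ × 707 = 500 × 707 mm
B3: ⌊707/2⌋ × 500 = 353 × 500 mm
B4: ⌊500/2⌋ × 353 = 250 × 353 mm
B5: ⌊353/2⌋ × 250 = 176 × 250 mm
B6: ⌊250/2⌋ × 176 = 125 × 176 mm

125 × 176 mm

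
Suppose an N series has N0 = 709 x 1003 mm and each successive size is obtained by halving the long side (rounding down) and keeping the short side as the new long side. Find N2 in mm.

354 × 501 mm

N1: ⌊1003/2⌋ × 709 = 501 × 709 mm
N2: ⌊709/2⌋ × 501 = 354 × 501 mm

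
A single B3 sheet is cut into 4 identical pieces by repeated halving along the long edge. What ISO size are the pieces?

B5

4 = 2^2, so 2 halving steps.
B3 → B4 → … → B5 after 2 steps.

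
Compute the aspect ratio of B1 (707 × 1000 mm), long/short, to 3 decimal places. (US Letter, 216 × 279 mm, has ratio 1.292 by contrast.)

1000 / 707 = 1.414
Matches √2 ≈ 1.414 — the ISO 216 defining ratio.

1.414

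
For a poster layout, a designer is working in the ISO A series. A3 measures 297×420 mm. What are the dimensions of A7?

74 × 105 mm

A4: ⌊420/2⌋ × 297 = 210 × 297 mm
A5: ⌊297/2⌋ × 210 = 148 × 210 mm
A6: ⌊210/2⌋ × 148 = 105 × 148 mm
A7: ⌊148/2⌋ × 105 = 74 × 105 mm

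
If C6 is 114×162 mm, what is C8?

C7: ⌊162/2⌋ × 114 = 81 × 114 mm
C8: ⌊114/2⌋ × 81 = 57 × 81 mm

57 × 81 mm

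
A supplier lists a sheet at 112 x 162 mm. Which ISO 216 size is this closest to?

C6 (114 × 162 mm)

Aspect ratio 162/112 ≈ 1.446 (ISO target is √2 ≈ 1.414).
In the C-series (envelope sizes, between A and B): C6 = 114 × 162 mm.
Off by 2 mm total — nearest standard size.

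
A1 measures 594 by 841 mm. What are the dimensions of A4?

210 × 297 mm

A2: ⌊841/2⌋ × 594 = 420 × 594 mm
A3: ⌊594/2⌋ × 420 = 297 × 420 mm
A4: ⌊420/2⌋ × 297 = 210 × 297 mm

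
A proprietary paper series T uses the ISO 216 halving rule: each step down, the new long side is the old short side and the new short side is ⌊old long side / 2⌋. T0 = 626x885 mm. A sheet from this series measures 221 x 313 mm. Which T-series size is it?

T0: 626 × 885 mm
T1: 442 × 626 mm
T2: 313 × 442 mm
T3: 221 × 313 mm
T4: 156 × 221 mm
→ matches T3.

T3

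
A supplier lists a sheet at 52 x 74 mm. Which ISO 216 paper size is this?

Aspect ratio 74/52 ≈ 1.423 — close to the ISO √2 ≈ 1.414.
In the A-series (A0 area = 1 m²): A8 = 52 × 74 mm.

A8 (52 × 74 mm)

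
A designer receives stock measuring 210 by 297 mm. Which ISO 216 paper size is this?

A4 (210 × 297 mm)

Aspect ratio 297/210 ≈ 1.414 — close to the ISO √2 ≈ 1.414.
In the A-series (A0 area = 1 m²): A4 = 210 × 297 mm.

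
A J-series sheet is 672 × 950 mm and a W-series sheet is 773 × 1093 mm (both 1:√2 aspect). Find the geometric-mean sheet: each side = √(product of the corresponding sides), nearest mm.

721 × 1019 mm

Short side: √(672 · 773) = √519456 ≈ 720.7 → 721 mm
Long side: √(950 · 1093) = √1038350 ≈ 1019.0 → 1019 mm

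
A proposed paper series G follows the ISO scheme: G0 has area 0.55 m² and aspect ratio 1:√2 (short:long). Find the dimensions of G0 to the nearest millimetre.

624 × 882 mm

Let the short side be w mm. Then w · w√2 = 0.55 m² = 550,000 mm².
w² = 550,000/√2, so w ≈ 623.6 mm; long side = w√2 ≈ 881.9 mm.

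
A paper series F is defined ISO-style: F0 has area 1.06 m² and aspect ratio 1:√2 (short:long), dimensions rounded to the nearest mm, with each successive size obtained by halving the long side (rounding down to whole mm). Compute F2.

Let F0's short side be w mm. w · w√2 = 1.06 m² = 1,060,000 mm², so w ≈ 865.8 mm and w√2 ≈ 1224.4 mm → F0 = 866 × 1224 mm.
F1: ⌊1224/2⌋ × 866 = 612 × 866 mm
F2: ⌊866/2⌋ × 612 = 433 × 612 mm

433 × 612 mm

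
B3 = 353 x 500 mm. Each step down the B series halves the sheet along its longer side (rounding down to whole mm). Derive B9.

B4: ⌊500/2⌋ × 353 = 250 × 353 mm
B5: ⌊353/2⌋ × 250 = 176 × 250 mm
B6: ⌊250/2⌋ × 176 = 125 × 176 mm
B7: ⌊176/2⌋ × 125 = 88 × 125 mm
B8: ⌊125/2⌋ × 88 = 62 × 88 mm
B9: ⌊88/2⌋ × 62 = 44 × 62 mm

44 × 62 mm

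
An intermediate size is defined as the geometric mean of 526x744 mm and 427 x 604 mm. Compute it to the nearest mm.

474 × 670 mm

Short side: √(526 · 427) = √224602 ≈ 473.9 → 474 mm
Long side: √(744 · 604) = √449376 ≈ 670.4 → 670 mm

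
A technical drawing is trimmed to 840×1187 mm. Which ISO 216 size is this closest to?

Aspect ratio 1187/840 ≈ 1.413 — close to the ISO √2 ≈ 1.414.
In the A-series (A0 area = 1 m²): A0 = 841 × 1189 mm.
Off by 3 mm total — nearest standard size.

A0 (841 × 1189 mm)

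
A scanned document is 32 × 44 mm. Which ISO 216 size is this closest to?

Aspect ratio 44/32 ≈ 1.375 (ISO target is √2 ≈ 1.414).
In the B-series (B0 = 1000 × 1414 mm): B10 = 31 × 44 mm.
Off by 1 mm total — nearest standard size.

B10 (31 × 44 mm)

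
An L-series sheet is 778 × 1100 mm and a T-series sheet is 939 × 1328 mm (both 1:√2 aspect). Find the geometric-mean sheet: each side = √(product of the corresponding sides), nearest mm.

Short side: √(778 · 939) = √730542 ≈ 854.7 → 855 mm
Long side: √(1100 · 1328) = √1460800 ≈ 1208.6 → 1209 mm

855 × 1209 mm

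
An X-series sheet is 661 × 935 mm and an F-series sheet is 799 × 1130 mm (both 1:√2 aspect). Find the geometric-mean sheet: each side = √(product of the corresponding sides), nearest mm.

727 × 1028 mm

Short side: √(661 · 799) = √528139 ≈ 726.7 → 727 mm
Long side: √(935 · 1130) = √1056550 ≈ 1027.9 → 1028 mm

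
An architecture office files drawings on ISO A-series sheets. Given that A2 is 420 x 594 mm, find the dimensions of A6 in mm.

105 × 148 mm

A3: ⌊594/2⌋ × 420 = 297 × 420 mm
A4: ⌊420/2⌋ × 297 = 210 × 297 mm
A5: ⌊297/2⌋ × 210 = 148 × 210 mm
A6: ⌊210/2⌋ × 148 = 105 × 148 mm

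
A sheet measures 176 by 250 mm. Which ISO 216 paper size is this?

Aspect ratio 250/176 ≈ 1.420 — close to the ISO √2 ≈ 1.414.
In the B-series (B0 = 1000 × 1414 mm): B5 = 176 × 250 mm.

B5 (176 × 250 mm)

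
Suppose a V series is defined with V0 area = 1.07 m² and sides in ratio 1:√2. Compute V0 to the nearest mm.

870 × 1230 mm

Let the short side be w mm. Then w · w√2 = 1.07 m² = 1,070,000 mm².
w² = 1,070,000/√2, so w ≈ 869.8 mm; long side = w√2 ≈ 1230.1 mm.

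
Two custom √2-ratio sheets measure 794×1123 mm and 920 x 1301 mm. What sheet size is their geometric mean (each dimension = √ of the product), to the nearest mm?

855 × 1209 mm

Short side: √(794 · 920) = √730480 ≈ 854.7 → 855 mm
Long side: √(1123 · 1301) = √1461023 ≈ 1208.7 → 1209 mm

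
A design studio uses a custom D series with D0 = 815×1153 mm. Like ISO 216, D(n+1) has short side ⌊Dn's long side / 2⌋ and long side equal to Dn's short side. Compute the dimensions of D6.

101 × 144 mm

D1: ⌊1153/2⌋ × 815 = 576 × 815 mm
D2: ⌊815/2⌋ × 576 = 407 × 576 mm
D3: ⌊576/2⌋ × 407 = 288 × 407 mm
D4: ⌊407/2⌋ × 288 = 203 × 288 mm
D5: ⌊288/2⌋ × 203 = 144 × 203 mm
D6: ⌊203/2⌋ × 144 = 101 × 144 mm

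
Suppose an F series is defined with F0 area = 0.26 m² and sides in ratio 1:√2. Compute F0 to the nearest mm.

Let the short side be w mm. Then w · w√2 = 0.26 m² = 260,000 mm².
w² = 260,000/√2, so w ≈ 428.8 mm; long side = w√2 ≈ 606.4 mm.

429 × 606 mm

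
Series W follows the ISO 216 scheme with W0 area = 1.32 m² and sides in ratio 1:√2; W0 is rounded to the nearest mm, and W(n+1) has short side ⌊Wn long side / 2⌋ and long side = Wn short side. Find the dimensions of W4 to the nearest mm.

241 × 341 mm

Let W0's short side be w mm. w · w√2 = 1.32 m² = 1,320,000 mm², so w ≈ 966.1 mm and w√2 ≈ 1366.3 mm → W0 = 966 × 1366 mm.
W1: ⌊1366/2⌋ × 966 = 683 × 966 mm
W2: ⌊966/2⌋ × 683 = 483 × 683 mm
W3: ⌊683/2⌋ × 483 = 341 × 483 mm
W4: ⌊483/2⌋ × 341 = 241 × 341 mm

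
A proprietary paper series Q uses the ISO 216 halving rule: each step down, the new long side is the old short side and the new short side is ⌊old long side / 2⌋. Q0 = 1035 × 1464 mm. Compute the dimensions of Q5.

183 × 258 mm

Q1 = 732 × 1035 mm (from Q0 by 1 halving).
Q2: ⌊1035/2⌋ × 732 = 517 × 732 mm
Q3: ⌊732/2⌋ × 517 = 366 × 517 mm
Q4: ⌊517/2⌋ × 366 = 258 × 366 mm
Q5: ⌊366/2⌋ × 258 = 183 × 258 mm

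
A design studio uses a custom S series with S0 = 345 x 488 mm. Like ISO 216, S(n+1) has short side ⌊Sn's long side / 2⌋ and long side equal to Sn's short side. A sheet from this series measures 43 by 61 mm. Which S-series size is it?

S0: 345 × 488 mm
S1: 244 × 345 mm
S2: 172 × 244 mm
S3: 122 × 172 mm
S4: 86 × 122 mm
S5: 61 × 86 mm
S6: 43 × 61 mm
S7: 30 × 43 mm
→ matches S6.

S6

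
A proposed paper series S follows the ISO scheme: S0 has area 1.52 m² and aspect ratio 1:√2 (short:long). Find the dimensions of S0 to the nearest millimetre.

1037 × 1466 mm

Let the short side be w mm. Then w · w√2 = 1.52 m² = 1,520,000 mm².
w² = 1,520,000/√2, so w ≈ 1036.7 mm; long side = w√2 ≈ 1466.2 mm.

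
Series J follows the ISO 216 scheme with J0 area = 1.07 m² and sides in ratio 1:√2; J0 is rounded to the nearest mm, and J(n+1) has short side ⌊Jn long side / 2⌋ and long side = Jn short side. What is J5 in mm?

153 × 217 mm

Let J0's short side be w mm. w · w√2 = 1.07 m² = 1,070,000 mm², so w ≈ 869.8 mm and w√2 ≈ 1230.1 mm → J0 = 870 × 1230 mm.
J1: ⌊1230/2⌋ × 870 = 615 × 870 mm
J2: ⌊870/2⌋ × 615 = 435 × 615 mm
J3: ⌊615/2⌋ × 435 = 307 × 435 mm
J4: ⌊435/2⌋ × 307 = 217 × 307 mm
J5: ⌊307/2⌋ × 217 = 153 × 217 mm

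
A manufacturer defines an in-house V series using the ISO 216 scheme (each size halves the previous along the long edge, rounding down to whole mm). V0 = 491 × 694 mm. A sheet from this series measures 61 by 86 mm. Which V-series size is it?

V6

V0: 491 × 694 mm
V1: 347 × 491 mm
V2: 245 × 347 mm
V3: 173 × 245 mm
V4: 122 × 173 mm
V5: 86 × 122 mm
V6: 61 × 86 mm
V7: 43 × 61 mm
→ matches V6.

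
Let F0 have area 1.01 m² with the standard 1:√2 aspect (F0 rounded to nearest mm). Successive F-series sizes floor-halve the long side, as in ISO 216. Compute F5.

149 × 211 mm

Let F0's short side be w mm. w · w√2 = 1.01 m² = 1,010,000 mm², so w ≈ 845.1 mm and w√2 ≈ 1195.1 mm → F0 = 845 × 1195 mm.
F1: ⌊1195/2⌋ × 845 = 597 × 845 mm
F2: ⌊845/2⌋ × 597 = 422 × 597 mm
F3: ⌊597/2⌋ × 422 = 298 × 422 mm
F4: ⌊422/2⌋ × 298 = 211 × 298 mm
F5: ⌊298/2⌋ × 211 = 149 × 211 mm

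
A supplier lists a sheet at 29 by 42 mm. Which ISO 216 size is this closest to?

Aspect ratio 42/29 ≈ 1.448 (ISO target is √2 ≈ 1.414).
In the C-series (envelope sizes, between A and B): C10 = 28 × 40 mm.
Off by 3 mm total — nearest standard size.

C10 (28 × 40 mm)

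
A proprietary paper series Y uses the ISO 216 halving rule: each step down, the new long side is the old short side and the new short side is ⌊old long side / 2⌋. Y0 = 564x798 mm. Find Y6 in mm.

Y1: ⌊798/2⌋ × 564 = 399 × 564 mm
Y2: ⌊564/2⌋ × 399 = 282 × 399 mm
Y3: ⌊399/2⌋ × 282 = 199 × 282 mm
Y4: ⌊282/2⌋ × 199 = 141 × 199 mm
Y5: ⌊199/2⌋ × 141 = 99 × 141 mm
Y6: ⌊141/2⌋ × 99 = 70 × 99 mm

70 × 99 mm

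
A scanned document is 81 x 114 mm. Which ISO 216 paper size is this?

C7 (81 × 114 mm)

Aspect ratio 114/81 ≈ 1.407 — close to the ISO √2 ≈ 1.414.
In the C-series (envelope sizes, between A and B): C7 = 81 × 114 mm.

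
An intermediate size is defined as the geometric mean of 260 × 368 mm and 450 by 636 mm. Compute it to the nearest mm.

342 × 484 mm

Short side: √(260 · 450) = √117000 ≈ 342.1 → 342 mm
Long side: √(368 · 636) = √234048 ≈ 483.8 → 484 mm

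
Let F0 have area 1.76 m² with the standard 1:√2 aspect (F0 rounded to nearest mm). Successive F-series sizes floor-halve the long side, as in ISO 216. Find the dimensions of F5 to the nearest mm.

Let F0's short side be w mm. w · w√2 = 1.76 m² = 1,760,000 mm², so w ≈ 1115.6 mm and w√2 ≈ 1577.7 mm → F0 = 1116 × 1578 mm.
F1: ⌊1578/2⌋ × 1116 = 789 × 1116 mm
F2: ⌊1116/2⌋ × 789 = 558 × 789 mm
F3: ⌊789/2⌋ × 558 = 394 × 558 mm
F4: ⌊558/2⌋ × 394 = 279 × 394 mm
F5: ⌊394/2⌋ × 279 = 197 × 279 mm

197 × 279 mm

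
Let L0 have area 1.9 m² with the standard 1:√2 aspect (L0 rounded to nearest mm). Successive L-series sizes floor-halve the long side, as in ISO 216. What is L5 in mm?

204 × 289 mm

Let L0's short side be w mm. w · w√2 = 1.9 m² = 1,900,000 mm², so w ≈ 1159.1 mm and w√2 ≈ 1639.2 mm → L0 = 1159 × 1639 mm.
L1: ⌊1639/2⌋ × 1159 = 819 × 1159 mm
L2: ⌊1159/2⌋ × 819 = 579 × 819 mm
L3: ⌊819/2⌋ × 579 = 409 × 579 mm
L4: ⌊579/2⌋ × 409 = 289 × 409 mm
L5: ⌊409/2⌋ × 289 = 204 × 289 mm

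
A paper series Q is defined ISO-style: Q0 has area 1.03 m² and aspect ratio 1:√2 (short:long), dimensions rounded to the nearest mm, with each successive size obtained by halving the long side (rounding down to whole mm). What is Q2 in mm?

426 × 603 mm

Let Q0's short side be w mm. w · w√2 = 1.03 m² = 1,030,000 mm², so w ≈ 853.4 mm and w√2 ≈ 1206.9 mm → Q0 = 853 × 1207 mm.
Q1: ⌊1207/2⌋ × 853 = 603 × 853 mm
Q2: ⌊853/2⌋ × 603 = 426 × 603 mm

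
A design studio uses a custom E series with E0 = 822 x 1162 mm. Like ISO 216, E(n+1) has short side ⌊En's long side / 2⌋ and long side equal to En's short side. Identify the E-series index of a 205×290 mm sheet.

E0: 822 × 1162 mm
E1: 581 × 822 mm
E2: 411 × 581 mm
E3: 290 × 411 mm
E4: 205 × 290 mm
E5: 145 × 205 mm
→ matches E4.

E4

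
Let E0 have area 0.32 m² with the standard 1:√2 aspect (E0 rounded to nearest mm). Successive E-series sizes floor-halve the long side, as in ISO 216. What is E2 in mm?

238 × 336 mm

Let E0's short side be w mm. w · w√2 = 0.32 m² = 320,000 mm², so w ≈ 475.7 mm and w√2 ≈ 672.7 mm → E0 = 476 × 673 mm.
E1: ⌊673/2⌋ × 476 = 336 × 476 mm
E2: ⌊476/2⌋ × 336 = 238 × 336 mm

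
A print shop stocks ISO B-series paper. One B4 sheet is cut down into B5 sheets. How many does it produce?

Each ISO step halves the sheet: 1 × B4 → 2 × B5
From B4 to B5 is 1 halving step: 2^1 = 2.

2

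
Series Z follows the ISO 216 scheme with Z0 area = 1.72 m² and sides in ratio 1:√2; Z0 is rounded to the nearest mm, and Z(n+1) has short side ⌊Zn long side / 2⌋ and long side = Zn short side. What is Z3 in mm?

Let Z0's short side be w mm. w · w√2 = 1.72 m² = 1,720,000 mm², so w ≈ 1102.8 mm and w√2 ≈ 1559.6 mm → Z0 = 1103 × 1560 mm.
Z1: ⌊1560/2⌋ × 1103 = 780 × 1103 mm
Z2: ⌊1103/2⌋ × 780 = 551 × 780 mm
Z3: ⌊780/2⌋ × 551 = 390 × 551 mm

390 × 551 mm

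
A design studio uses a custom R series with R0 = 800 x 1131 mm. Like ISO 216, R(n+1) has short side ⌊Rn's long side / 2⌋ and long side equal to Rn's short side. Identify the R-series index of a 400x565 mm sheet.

R2

R0: 800 × 1131 mm
R1: 565 × 800 mm
R2: 400 × 565 mm
R3: 282 × 400 mm
→ matches R2.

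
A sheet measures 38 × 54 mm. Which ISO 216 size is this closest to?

A9 (37 × 52 mm)

Aspect ratio 54/38 ≈ 1.421 — close to the ISO √2 ≈ 1.414.
In the A-series (A0 area = 1 m²): A9 = 37 × 52 mm.
Off by 3 mm total — nearest standard size.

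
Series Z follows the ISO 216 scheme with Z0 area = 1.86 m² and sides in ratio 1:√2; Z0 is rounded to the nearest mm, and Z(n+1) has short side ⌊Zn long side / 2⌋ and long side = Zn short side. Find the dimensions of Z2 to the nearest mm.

Let Z0's short side be w mm. w · w√2 = 1.86 m² = 1,860,000 mm², so w ≈ 1146.8 mm and w√2 ≈ 1621.9 mm → Z0 = 1147 × 1622 mm.
Z1: ⌊1622/2⌋ × 1147 = 811 × 1147 mm
Z2: ⌊1147/2⌋ × 811 = 573 × 811 mm

573 × 811 mm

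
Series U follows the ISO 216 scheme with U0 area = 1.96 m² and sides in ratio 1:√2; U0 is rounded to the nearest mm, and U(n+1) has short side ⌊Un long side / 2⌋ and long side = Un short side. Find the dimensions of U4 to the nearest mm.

Let U0's short side be w mm. w · w√2 = 1.96 m² = 1,960,000 mm², so w ≈ 1177.3 mm and w√2 ≈ 1664.9 mm → U0 = 1177 × 1665 mm.
U1: ⌊1665/2⌋ × 1177 = 832 × 1177 mm
U2: ⌊1177/2⌋ × 832 = 588 × 832 mm
U3: ⌊832/2⌋ × 588 = 416 × 588 mm
U4: ⌊588/2⌋ × 416 = 294 × 416 mm

294 × 416 mm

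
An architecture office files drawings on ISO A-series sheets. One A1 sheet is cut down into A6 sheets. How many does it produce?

32

Each ISO step halves the sheet: 1 × A1 → 2 × A2 → 4 × A3 → 8 × A4 → …
From A1 to A6 is 5 halving steps: 2^5 = 32.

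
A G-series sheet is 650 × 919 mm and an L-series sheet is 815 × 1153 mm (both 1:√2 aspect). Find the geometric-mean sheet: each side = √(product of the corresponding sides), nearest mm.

Short side: √(650 · 815) = √529750 ≈ 727.8 → 728 mm
Long side: √(919 · 1153) = √1059607 ≈ 1029.4 → 1029 mm

728 × 1029 mm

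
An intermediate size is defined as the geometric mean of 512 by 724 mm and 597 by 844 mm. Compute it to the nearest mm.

553 × 782 mm

Short side: √(512 · 597) = √305664 ≈ 552.9 → 553 mm
Long side: √(724 · 844) = √611056 ≈ 781.7 → 782 mm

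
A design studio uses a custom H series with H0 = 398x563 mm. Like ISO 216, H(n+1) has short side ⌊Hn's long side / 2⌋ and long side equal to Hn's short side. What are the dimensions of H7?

H1 = 281 × 398 mm (from H0 by 1 halving).
H2: ⌊398/2⌋ × 281 = 199 × 281 mm
H3: ⌊281/2⌋ × 199 = 140 × 199 mm
H4: ⌊199/2⌋ × 140 = 99 × 140 mm
H5: ⌊140/2⌋ × 99 = 70 × 99 mm
H6: ⌊99/2⌋ × 70 = 49 × 70 mm
H7: ⌊70/2⌋ × 49 = 35 × 49 mm

35 × 49 mm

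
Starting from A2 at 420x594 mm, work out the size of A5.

148 × 210 mm

A3: ⌊594/2⌋ × 420 = 297 × 420 mm
A4: ⌊420/2⌋ × 297 = 210 × 297 mm
A5: ⌊297/2⌋ × 210 = 148 × 210 mm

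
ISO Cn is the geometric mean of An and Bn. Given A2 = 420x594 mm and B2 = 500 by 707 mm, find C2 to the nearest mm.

Short side: √(420 · 500) = √210000 ≈ 458.3 → 458 mm
Long side: √(594 · 707) = √419958 ≈ 648.0 → 648 mm

458 × 648 mm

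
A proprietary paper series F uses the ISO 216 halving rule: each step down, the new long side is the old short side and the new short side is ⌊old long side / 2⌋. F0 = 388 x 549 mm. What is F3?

F1: ⌊549/2⌋ × 388 = 274 × 388 mm
F2: ⌊388/2⌋ × 274 = 194 × 274 mm
F3: ⌊274/2⌋ × 194 = 137 × 194 mm

137 × 194 mm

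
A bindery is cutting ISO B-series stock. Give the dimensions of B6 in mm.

B0 = 1000 × 1414 mm (B0 has a 1000 mm short side, aspect 1:√2).
B1: ⌊1414/2⌋ × 1000 = 707 × 1000 mm
B2: ⌊1000/2⌋ × 707 = 500 × 707 mm
B3: ⌊707/2⌋ × 500 = 353 × 500 mm
B4: ⌊500/2⌋ × 353 = 250 × 353 mm
B5: ⌊353/2⌋ × 250 = 176 × 250 mm
B6: ⌊250/2⌋ × 176 = 125 × 176 mm

125 × 176 mm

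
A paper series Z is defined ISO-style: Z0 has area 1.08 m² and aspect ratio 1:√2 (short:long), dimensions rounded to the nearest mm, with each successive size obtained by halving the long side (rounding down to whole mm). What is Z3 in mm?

309 × 437 mm

Let Z0's short side be w mm. w · w√2 = 1.08 m² = 1,080,000 mm², so w ≈ 873.9 mm and w√2 ≈ 1235.9 mm → Z0 = 874 × 1236 mm.
Z1: ⌊1236/2⌋ × 874 = 618 × 874 mm
Z2: ⌊874/2⌋ × 618 = 437 × 618 mm
Z3: ⌊618/2⌋ × 437 = 309 × 437 mm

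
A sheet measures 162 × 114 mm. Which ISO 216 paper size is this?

C6 (114 × 162 mm)

Aspect ratio 162/114 ≈ 1.421 — close to the ISO √2 ≈ 1.414.
In the C-series (envelope sizes, between A and B): C6 = 114 × 162 mm.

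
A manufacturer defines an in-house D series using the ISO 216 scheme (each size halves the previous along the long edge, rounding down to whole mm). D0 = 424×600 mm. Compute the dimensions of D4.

D1: ⌊600/2⌋ × 424 = 300 × 424 mm
D2: ⌊424/2⌋ × 300 = 212 × 300 mm
D3: ⌊300/2⌋ × 212 = 150 × 212 mm
D4: ⌊212/2⌋ × 150 = 106 × 150 mm

106 × 150 mm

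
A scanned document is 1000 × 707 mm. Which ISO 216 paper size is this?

B1 (707 × 1000 mm)

Aspect ratio 1000/707 ≈ 1.414 — close to the ISO √2 ≈ 1.414.
In the B-series (B0 = 1000 × 1414 mm): B1 = 707 × 1000 mm.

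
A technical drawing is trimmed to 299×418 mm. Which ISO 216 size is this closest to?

Aspect ratio 418/299 ≈ 1.398 (ISO target is √2 ≈ 1.414).
In the A-series (A0 area = 1 m²): A3 = 297 × 420 mm.
Off by 4 mm total — nearest standard size.

A3 (297 × 420 mm)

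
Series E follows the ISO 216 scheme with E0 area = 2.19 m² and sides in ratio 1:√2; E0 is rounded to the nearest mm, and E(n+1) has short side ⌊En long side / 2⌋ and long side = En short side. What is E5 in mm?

220 × 311 mm

Let E0's short side be w mm. w · w√2 = 2.19 m² = 2,190,000 mm², so w ≈ 1244.4 mm and w√2 ≈ 1759.9 mm → E0 = 1244 × 1760 mm.
E1: ⌊1760/2⌋ × 1244 = 880 × 1244 mm
E2: ⌊1244/2⌋ × 880 = 622 × 880 mm
E3: ⌊880/2⌋ × 622 = 440 × 622 mm
E4: ⌊622/2⌋ × 440 = 311 × 440 mm
E5: ⌊440/2⌋ × 311 = 220 × 311 mm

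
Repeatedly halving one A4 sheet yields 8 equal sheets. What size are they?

A7

8 = 2^3, so 3 halving steps.
A4 → A5 → … → A7 after 3 steps.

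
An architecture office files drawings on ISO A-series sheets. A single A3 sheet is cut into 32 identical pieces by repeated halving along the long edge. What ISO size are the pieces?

32 = 2^5, so 5 halving steps.
A3 → A4 → … → A8 after 5 steps.

A8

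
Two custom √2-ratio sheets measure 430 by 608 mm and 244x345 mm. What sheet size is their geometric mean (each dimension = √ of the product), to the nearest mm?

Short side: √(430 · 244) = √104920 ≈ 323.9 → 324 mm
Long side: √(608 · 345) = √209760 ≈ 458.0 → 458 mm

324 × 458 mm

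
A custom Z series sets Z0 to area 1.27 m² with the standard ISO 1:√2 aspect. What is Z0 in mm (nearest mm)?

Let the short side be w mm. Then w · w√2 = 1.27 m² = 1,270,000 mm².
w² = 1,270,000/√2, so w ≈ 947.6 mm; long side = w√2 ≈ 1340.2 mm.

948 × 1340 mm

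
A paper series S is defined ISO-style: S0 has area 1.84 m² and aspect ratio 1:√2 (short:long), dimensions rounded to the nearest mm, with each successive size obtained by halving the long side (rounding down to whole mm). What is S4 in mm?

285 × 403 mm

Let S0's short side be w mm. w · w√2 = 1.84 m² = 1,840,000 mm², so w ≈ 1140.6 mm and w√2 ≈ 1613.1 mm → S0 = 1141 × 1613 mm.
S1: ⌊1613/2⌋ × 1141 = 806 × 1141 mm
S2: ⌊1141/2⌋ × 806 = 570 × 806 mm
S3: ⌊806/2⌋ × 570 = 403 × 570 mm
S4: ⌊570/2⌋ × 403 = 285 × 403 mm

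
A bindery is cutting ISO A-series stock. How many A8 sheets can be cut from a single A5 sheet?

8

A5 = 148 × 210 mm; A8 = 52 × 74 mm.
Each halving step doubles the count; 3 steps from A5 to A8.
2^3 = 8.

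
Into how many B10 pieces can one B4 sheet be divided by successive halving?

64

Each ISO step halves the sheet: 1 × B4 → 2 × B5 → 4 × B6 → 8 × B7 → …
From B4 to B10 is 6 halving steps: 2^6 = 64.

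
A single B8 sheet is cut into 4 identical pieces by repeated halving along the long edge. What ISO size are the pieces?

B10

4 = 2^2, so 2 halving steps.
B8 → B9 → … → B10 after 2 steps.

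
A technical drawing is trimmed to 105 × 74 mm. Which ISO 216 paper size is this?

A7 (74 × 105 mm)

Aspect ratio 105/74 ≈ 1.419 — close to the ISO √2 ≈ 1.414.
In the A-series (A0 area = 1 m²): A7 = 74 × 105 mm.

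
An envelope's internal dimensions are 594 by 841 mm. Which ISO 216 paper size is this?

A1 (594 × 841 mm)

Aspect ratio 841/594 ≈ 1.416 — close to the ISO √2 ≈ 1.414.
In the A-series (A0 area = 1 m²): A1 = 594 × 841 mm.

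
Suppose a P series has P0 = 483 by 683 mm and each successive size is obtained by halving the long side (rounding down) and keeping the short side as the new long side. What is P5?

85 × 120 mm

P1 = 341 × 483 mm (from P0 by 1 halving).
P2: ⌊483/2⌋ × 341 = 241 × 341 mm
P3: ⌊341/2⌋ × 241 = 170 × 241 mm
P4: ⌊241/2⌋ × 170 = 120 × 170 mm
P5: ⌊170/2⌋ × 120 = 85 × 120 mm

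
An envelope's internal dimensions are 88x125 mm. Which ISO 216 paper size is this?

Aspect ratio 125/88 ≈ 1.420 — close to the ISO √2 ≈ 1.414.
In the B-series (B0 = 1000 × 1414 mm): B7 = 88 × 125 mm.

B7 (88 × 125 mm)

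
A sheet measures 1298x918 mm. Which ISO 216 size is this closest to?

Aspect ratio 1298/918 ≈ 1.414 — close to the ISO √2 ≈ 1.414.
In the C-series (envelope sizes, between A and B): C0 = 917 × 1297 mm.
Off by 2 mm total — nearest standard size.

C0 (917 × 1297 mm)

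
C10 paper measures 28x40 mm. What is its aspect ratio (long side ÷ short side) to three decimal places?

40 / 28 = 1.429
ISO 216 targets √2 ≈ 1.414; the +0.014 deviation is from mm rounding.

1.429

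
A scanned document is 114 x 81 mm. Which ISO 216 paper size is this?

Aspect ratio 114/81 ≈ 1.407 — close to the ISO √2 ≈ 1.414.
In the C-series (envelope sizes, between A and B): C7 = 81 × 114 mm.

C7 (81 × 114 mm)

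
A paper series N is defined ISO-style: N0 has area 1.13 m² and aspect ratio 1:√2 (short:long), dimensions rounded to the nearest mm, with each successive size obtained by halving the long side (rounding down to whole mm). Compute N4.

223 × 316 mm

Let N0's short side be w mm. w · w√2 = 1.13 m² = 1,130,000 mm², so w ≈ 893.9 mm and w√2 ≈ 1264.1 mm → N0 = 894 × 1264 mm.
N1: ⌊1264/2⌋ × 894 = 632 × 894 mm
N2: ⌊894/2⌋ × 632 = 447 × 632 mm
N3: ⌊632/2⌋ × 447 = 316 × 447 mm
N4: ⌊447/2⌋ × 316 = 223 × 316 mm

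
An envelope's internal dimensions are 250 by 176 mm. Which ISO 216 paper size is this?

Aspect ratio 250/176 ≈ 1.420 — close to the ISO √2 ≈ 1.414.
In the B-series (B0 = 1000 × 1414 mm): B5 = 176 × 250 mm.

B5 (176 × 250 mm)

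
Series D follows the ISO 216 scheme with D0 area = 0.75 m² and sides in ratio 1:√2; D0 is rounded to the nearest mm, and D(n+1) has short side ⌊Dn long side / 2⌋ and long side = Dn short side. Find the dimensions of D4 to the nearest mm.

182 × 257 mm

Let D0's short side be w mm. w · w√2 = 0.75 m² = 750,000 mm², so w ≈ 728.2 mm and w√2 ≈ 1029.9 mm → D0 = 728 × 1030 mm.
D1: ⌊1030/2⌋ × 728 = 515 × 728 mm
D2: ⌊728/2⌋ × 515 = 364 × 515 mm
D3: ⌊515/2⌋ × 364 = 257 × 364 mm
D4: ⌊364/2⌋ × 257 = 182 × 257 mm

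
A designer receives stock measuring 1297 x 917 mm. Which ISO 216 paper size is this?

C0 (917 × 1297 mm)

Aspect ratio 1297/917 ≈ 1.414 — close to the ISO √2 ≈ 1.414.
In the C-series (envelope sizes, between A and B): C0 = 917 × 1297 mm.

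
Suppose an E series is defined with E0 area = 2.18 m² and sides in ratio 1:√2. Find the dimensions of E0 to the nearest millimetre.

Let the short side be w mm. Then w · w√2 = 2.18 m² = 2,180,000 mm².
w² = 2,180,000/√2, so w ≈ 1241.6 mm; long side = w√2 ≈ 1755.8 mm.

1242 × 1756 mm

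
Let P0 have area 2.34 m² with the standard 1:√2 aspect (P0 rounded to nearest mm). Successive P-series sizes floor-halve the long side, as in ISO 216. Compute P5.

Let P0's short side be w mm. w · w√2 = 2.34 m² = 2,340,000 mm², so w ≈ 1286.3 mm and w√2 ≈ 1819.1 mm → P0 = 1286 × 1819 mm.
P1: ⌊1819/2⌋ × 1286 = 909 × 1286 mm
P2: ⌊1286/2⌋ × 909 = 643 × 909 mm
P3: ⌊909/2⌋ × 643 = 454 × 643 mm
P4: ⌊643/2⌋ × 454 = 321 × 454 mm
P5: ⌊454/2⌋ × 321 = 227 × 321 mm

227 × 321 mm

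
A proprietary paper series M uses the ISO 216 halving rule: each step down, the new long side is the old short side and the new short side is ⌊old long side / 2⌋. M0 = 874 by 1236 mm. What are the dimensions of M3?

309 × 437 mm

M1: ⌊1236/2⌋ × 874 = 618 × 874 mm
M2: ⌊874/2⌋ × 618 = 437 × 618 mm
M3: ⌊618/2⌋ × 437 = 309 × 437 mm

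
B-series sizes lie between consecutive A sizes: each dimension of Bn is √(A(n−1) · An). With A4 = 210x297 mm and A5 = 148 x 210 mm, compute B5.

Short side: √(210 · 148) = √31080 ≈ 176.3 → 176 mm
Long side: √(297 · 210) = √62370 ≈ 249.7 → 250 mm

176 × 250 mm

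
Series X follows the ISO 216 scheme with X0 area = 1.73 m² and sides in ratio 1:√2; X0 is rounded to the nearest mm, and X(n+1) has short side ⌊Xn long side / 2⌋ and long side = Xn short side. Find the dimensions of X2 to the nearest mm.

553 × 782 mm

Let X0's short side be w mm. w · w√2 = 1.73 m² = 1,730,000 mm², so w ≈ 1106.0 mm and w√2 ≈ 1564.2 mm → X0 = 1106 × 1564 mm.
X1: ⌊1564/2⌋ × 1106 = 782 × 1106 mm
X2: ⌊1106/2⌋ × 782 = 553 × 782 mm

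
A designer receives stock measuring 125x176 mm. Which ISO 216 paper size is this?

Aspect ratio 176/125 ≈ 1.408 — close to the ISO √2 ≈ 1.414.
In the B-series (B0 = 1000 × 1414 mm): B6 = 125 × 176 mm.

B6 (125 × 176 mm)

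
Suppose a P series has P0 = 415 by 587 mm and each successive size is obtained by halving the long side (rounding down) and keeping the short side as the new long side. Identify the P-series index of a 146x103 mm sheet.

P4

P0: 415 × 587 mm
P1: 293 × 415 mm
P2: 207 × 293 mm
P3: 146 × 207 mm
P4: 103 × 146 mm
P5: 73 × 103 mm
→ matches P4.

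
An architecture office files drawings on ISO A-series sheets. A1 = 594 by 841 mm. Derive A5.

148 × 210 mm

A2: ⌊841/2⌋ × 594 = 420 × 594 mm
A3: ⌊594/2⌋ × 420 = 297 × 420 mm
A4: ⌊420/2⌋ × 297 = 210 × 297 mm
A5: ⌊297/2⌋ × 210 = 148 × 210 mm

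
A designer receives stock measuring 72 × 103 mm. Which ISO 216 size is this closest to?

Aspect ratio 103/72 ≈ 1.431 (ISO target is √2 ≈ 1.414).
In the A-series (A0 area = 1 m²): A7 = 74 × 105 mm.
Off by 4 mm total — nearest standard size.

A7 (74 × 105 mm)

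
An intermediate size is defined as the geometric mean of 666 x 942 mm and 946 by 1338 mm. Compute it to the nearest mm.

Short side: √(666 · 946) = √630036 ≈ 793.7 → 794 mm
Long side: √(942 · 1338) = √1260396 ≈ 1122.7 → 1123 mm

794 × 1123 mm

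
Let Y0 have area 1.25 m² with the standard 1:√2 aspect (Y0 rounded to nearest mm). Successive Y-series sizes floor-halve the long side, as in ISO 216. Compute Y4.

235 × 332 mm

Let Y0's short side be w mm. w · w√2 = 1.25 m² = 1,250,000 mm², so w ≈ 940.2 mm and w√2 ≈ 1329.6 mm → Y0 = 940 × 1330 mm.
Y1: ⌊1330/2⌋ × 940 = 665 × 940 mm
Y2: ⌊940/2⌋ × 665 = 470 × 665 mm
Y3: ⌊665/2⌋ × 470 = 332 × 470 mm
Y4: ⌊470/2⌋ × 332 = 235 × 332 mm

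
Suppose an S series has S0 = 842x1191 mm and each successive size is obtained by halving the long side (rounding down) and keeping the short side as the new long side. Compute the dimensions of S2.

421 × 595 mm

S1: ⌊1191/2⌋ × 842 = 595 × 842 mm
S2: ⌊842/2⌋ × 595 = 421 × 595 mm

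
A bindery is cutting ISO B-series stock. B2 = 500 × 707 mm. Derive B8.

B3: ⌊707/2⌋ × 500 = 353 × 500 mm
B4: ⌊500/2⌋ × 353 = 250 × 353 mm
B5: ⌊353/2⌋ × 250 = 176 × 250 mm
B6: ⌊250/2⌋ × 176 = 125 × 176 mm
B7: ⌊176/2⌋ × 125 = 88 × 125 mm
B8: ⌊125/2⌋ × 88 = 62 × 88 mm

62 × 88 mm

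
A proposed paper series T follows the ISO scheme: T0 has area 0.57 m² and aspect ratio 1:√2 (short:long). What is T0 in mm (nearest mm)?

Let the short side be w mm. Then w · w√2 = 0.57 m² = 570,000 mm².
w² = 570,000/√2, so w ≈ 634.9 mm; long side = w√2 ≈ 897.8 mm.

635 × 898 mm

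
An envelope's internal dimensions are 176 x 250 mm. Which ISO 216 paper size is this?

B5 (176 × 250 mm)

Aspect ratio 250/176 ≈ 1.420 — close to the ISO √2 ≈ 1.414.
In the B-series (B0 = 1000 × 1414 mm): B5 = 176 × 250 mm.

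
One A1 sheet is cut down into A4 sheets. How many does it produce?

Each ISO step halves the sheet: 1 × A1 → 2 × A2 → 4 × A3 → 8 × A4
From A1 to A4 is 3 halving steps: 2^3 = 8.

8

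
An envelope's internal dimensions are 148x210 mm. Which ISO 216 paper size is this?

A5 (148 × 210 mm)

Aspect ratio 210/148 ≈ 1.419 — close to the ISO √2 ≈ 1.414.
In the A-series (A0 area = 1 m²): A5 = 148 × 210 mm.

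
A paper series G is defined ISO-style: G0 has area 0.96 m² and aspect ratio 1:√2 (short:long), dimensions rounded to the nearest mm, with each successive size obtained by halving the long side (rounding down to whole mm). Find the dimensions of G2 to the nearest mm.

412 × 582 mm

Let G0's short side be w mm. w · w√2 = 0.96 m² = 960,000 mm², so w ≈ 823.9 mm and w√2 ≈ 1165.2 mm → G0 = 824 × 1165 mm.
G1: ⌊1165/2⌋ × 824 = 582 × 824 mm
G2: ⌊824/2⌋ × 582 = 412 × 582 mm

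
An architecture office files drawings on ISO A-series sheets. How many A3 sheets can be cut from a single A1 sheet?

4

Each ISO step halves the sheet: 1 × A1 → 2 × A2 → 4 × A3
From A1 to A3 is 2 halving steps: 2^2 = 4.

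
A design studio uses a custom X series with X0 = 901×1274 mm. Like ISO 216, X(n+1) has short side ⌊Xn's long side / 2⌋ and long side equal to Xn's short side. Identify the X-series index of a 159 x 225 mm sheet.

X0: 901 × 1274 mm
X1: 637 × 901 mm
X2: 450 × 637 mm
X3: 318 × 450 mm
X4: 225 × 318 mm
X5: 159 × 225 mm
X6: 112 × 159 mm
→ matches X5.

X5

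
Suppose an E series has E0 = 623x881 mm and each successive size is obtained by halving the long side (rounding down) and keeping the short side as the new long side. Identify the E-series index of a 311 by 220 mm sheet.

E0: 623 × 881 mm
E1: 440 × 623 mm
E2: 311 × 440 mm
E3: 220 × 311 mm
E4: 155 × 220 mm
→ matches E3.

E3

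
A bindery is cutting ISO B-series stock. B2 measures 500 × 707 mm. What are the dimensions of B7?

B3: ⌊707/2⌋ × 500 = 353 × 500 mm
B4: ⌊500/2⌋ × 353 = 250 × 353 mm
B5: ⌊353/2⌋ × 250 = 176 × 250 mm
B6: ⌊250/2⌋ × 176 = 125 × 176 mm
B7: ⌊176/2⌋ × 125 = 88 × 125 mm

88 × 125 mm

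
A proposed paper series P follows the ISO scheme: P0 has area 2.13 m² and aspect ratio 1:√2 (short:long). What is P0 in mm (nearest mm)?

Let the short side be w mm. Then w · w√2 = 2.13 m² = 2,130,000 mm².
w² = 2,130,000/√2, so w ≈ 1227.2 mm; long side = w√2 ≈ 1735.6 mm.

1227 × 1736 mm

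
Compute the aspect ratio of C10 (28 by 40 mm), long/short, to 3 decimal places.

40 / 28 = 1.429
ISO 216 targets √2 ≈ 1.414; the +0.014 deviation is from mm rounding.

1.429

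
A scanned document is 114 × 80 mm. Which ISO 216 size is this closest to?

C7 (81 × 114 mm)

Aspect ratio 114/80 ≈ 1.425 — close to the ISO √2 ≈ 1.414.
In the C-series (envelope sizes, between A and B): C7 = 81 × 114 mm.
Off by 1 mm total — nearest standard size.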